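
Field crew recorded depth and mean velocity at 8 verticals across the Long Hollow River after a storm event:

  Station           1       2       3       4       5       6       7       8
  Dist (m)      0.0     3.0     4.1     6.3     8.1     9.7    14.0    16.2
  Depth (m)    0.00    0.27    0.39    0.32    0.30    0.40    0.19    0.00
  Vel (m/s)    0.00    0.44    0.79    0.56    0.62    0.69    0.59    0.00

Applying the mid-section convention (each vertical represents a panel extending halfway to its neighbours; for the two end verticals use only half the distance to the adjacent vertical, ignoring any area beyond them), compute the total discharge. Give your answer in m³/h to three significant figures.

w_2 = (4.1 − 0.0)/2 = 2.05 m; q_2 = 0.44 × 0.27 × 2.05 = 0.2435 m³/s
w_3 = (6.3 − 3.0)/2 = 1.65 m; q_3 = 0.79 × 0.39 × 1.65 = 0.5084 m³/s
w_4 = (8.1 − 4.1)/2 = 2 m; q_4 = 0.56 × 0.32 × 2 = 0.3584 m³/s
w_5 = (9.7 − 6.3)/2 = 1.7 m; q_5 = 0.62 × 0.30 × 1.7 = 0.3162 m³/s
w_6 = (14.0 − 8.1)/2 = 2.95 m; q_6 = 0.69 × 0.40 × 2.95 = 0.8142 m³/s
w_7 = (16.2 − 9.7)/2 = 3.25 m; q_7 = 0.59 × 0.19 × 3.25 = 0.3643 m³/s
Stations 1, 8 contribute zero (depth or velocity is 0).
Q = Σ qᵢ = 2.605 m³/s
= 2.605 × 3600 = 9378 m³/h

9380 m³/h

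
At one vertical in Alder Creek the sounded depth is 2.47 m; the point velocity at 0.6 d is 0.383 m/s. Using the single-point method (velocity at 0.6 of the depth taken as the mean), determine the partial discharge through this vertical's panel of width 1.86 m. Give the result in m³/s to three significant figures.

1.76 m³/s

v̄ = v₀.₆ = 0.383 m/s
q = v̄ × d × w = 0.3830 × 2.47 × 1.86 = 1.760 m³/s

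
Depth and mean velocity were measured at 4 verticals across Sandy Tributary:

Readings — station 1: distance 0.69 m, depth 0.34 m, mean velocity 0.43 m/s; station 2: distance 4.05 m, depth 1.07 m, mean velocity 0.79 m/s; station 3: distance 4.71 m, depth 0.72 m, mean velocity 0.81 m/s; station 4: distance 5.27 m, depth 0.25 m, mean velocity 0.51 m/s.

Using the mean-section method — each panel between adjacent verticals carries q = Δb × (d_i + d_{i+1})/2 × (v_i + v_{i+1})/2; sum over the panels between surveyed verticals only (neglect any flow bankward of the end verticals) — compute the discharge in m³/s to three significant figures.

2.10 m³/s

Panel 1-2: Δb = 3.36 m, d̄ = (0.34+1.07)/2 = 0.705, v̄ = (0.43+0.79)/2 = 0.61 → q = 3.36×0.705×0.61 = 1.445 m³/s
Panel 2-3: Δb = 0.66 m, d̄ = (1.07+0.72)/2 = 0.895, v̄ = (0.79+0.81)/2 = 0.8 → q = 0.66×0.895×0.8 = 0.4726 m³/s
Panel 3-4: Δb = 0.56 m, d̄ = (0.72+0.25)/2 = 0.485, v̄ = (0.81+0.51)/2 = 0.66 → q = 0.56×0.485×0.66 = 0.1793 m³/s
Q = Σ q = 2.097 m³/s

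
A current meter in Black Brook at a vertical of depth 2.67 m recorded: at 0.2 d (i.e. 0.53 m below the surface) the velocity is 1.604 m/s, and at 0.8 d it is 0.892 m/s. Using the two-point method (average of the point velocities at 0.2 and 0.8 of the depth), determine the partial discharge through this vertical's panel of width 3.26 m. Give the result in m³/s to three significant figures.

v̄ = (1.604 + 0.892) / 2 = 1.248 m/s
q = v̄ × d × w = 1.248 × 2.67 × 3.26 = 10.86 m³/s

10.9 m³/s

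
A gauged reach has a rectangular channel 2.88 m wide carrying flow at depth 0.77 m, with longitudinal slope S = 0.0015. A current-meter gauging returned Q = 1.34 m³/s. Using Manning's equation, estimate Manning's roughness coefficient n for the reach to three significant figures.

0.0405

A = b·y = 2.88 × 0.77 = 2.218 m²
P = b + 2y = 2.88 + 2×0.77 = 4.420 m
R = A/P = 2.218/4.420 = 0.5017 m
n = (1/Q)·A·R^(2/3)·S^(1/2) = (1/1.34) × 2.218 × 0.6314 × 0.03873 = 0.04047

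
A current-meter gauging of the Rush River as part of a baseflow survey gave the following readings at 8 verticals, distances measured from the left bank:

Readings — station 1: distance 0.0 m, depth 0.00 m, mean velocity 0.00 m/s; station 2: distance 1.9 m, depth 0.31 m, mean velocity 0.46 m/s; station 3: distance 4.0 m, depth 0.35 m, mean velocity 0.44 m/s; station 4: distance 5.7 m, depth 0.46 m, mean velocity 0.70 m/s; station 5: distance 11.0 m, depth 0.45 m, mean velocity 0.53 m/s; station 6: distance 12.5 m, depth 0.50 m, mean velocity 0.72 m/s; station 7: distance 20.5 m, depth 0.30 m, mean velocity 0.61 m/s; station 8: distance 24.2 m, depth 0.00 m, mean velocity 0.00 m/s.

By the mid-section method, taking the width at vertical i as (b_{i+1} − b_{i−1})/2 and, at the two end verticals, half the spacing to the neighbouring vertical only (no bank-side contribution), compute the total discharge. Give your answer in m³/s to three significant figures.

w_2 = (4.0 − 0.0)/2 = 2 m; q_2 = 0.46 × 0.31 × 2 = 0.2852 m³/s
w_3 = (5.7 − 1.9)/2 = 1.9 m; q_3 = 0.44 × 0.35 × 1.9 = 0.2926 m³/s
w_4 = (11.0 − 4.0)/2 = 3.5 m; q_4 = 0.70 × 0.46 × 3.5 = 1.127 m³/s
w_5 = (12.5 − 5.7)/2 = 3.4 m; q_5 = 0.53 × 0.45 × 3.4 = 0.8109 m³/s
w_6 = (20.5 − 11.0)/2 = 4.75 m; q_6 = 0.72 × 0.50 × 4.75 = 1.710 m³/s
w_7 = (24.2 − 12.5)/2 = 5.85 m; q_7 = 0.61 × 0.30 × 5.85 = 1.071 m³/s
Stations 1, 8 contribute zero (depth or velocity is 0).
Q = Σ qᵢ = 5.296 m³/s

5.30 m³/s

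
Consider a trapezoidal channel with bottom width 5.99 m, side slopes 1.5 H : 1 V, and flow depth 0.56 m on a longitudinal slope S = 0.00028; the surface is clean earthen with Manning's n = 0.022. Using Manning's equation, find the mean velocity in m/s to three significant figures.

0.465 m/s

A = (b + z·y)·y = (5.99 + 1.5×0.56)×0.56 = 3.825 m²
P = b + 2y√(1+z²) = 5.99 + 2×0.56×√(1+1.5²) = 8.009 m
R = A/P = 3.825/8.009 = 0.4776 m
Q = (1/n)·A·R^(2/3)·S^(1/2) = (1/0.022) × 3.825 × 0.4776^(2/3) × 0.00028^(1/2) = 1.777 m³/s
V = Q/A = 1.777/3.825 = 0.4647 m/s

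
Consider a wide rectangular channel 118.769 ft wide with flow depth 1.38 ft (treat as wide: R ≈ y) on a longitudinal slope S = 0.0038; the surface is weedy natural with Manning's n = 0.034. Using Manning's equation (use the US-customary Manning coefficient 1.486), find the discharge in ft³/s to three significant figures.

A = b·y = 118.769 × 1.38 = 163.9 ft²
Wide channel: R ≈ y = 1.38 ft
Q = (1.486/n)·A·R^(2/3)·S^(1/2) = (1.486/0.034) × 163.9 × 1.380^(2/3) × 0.0038^(1/2) = 547.4 ft³/s

547 ft³/s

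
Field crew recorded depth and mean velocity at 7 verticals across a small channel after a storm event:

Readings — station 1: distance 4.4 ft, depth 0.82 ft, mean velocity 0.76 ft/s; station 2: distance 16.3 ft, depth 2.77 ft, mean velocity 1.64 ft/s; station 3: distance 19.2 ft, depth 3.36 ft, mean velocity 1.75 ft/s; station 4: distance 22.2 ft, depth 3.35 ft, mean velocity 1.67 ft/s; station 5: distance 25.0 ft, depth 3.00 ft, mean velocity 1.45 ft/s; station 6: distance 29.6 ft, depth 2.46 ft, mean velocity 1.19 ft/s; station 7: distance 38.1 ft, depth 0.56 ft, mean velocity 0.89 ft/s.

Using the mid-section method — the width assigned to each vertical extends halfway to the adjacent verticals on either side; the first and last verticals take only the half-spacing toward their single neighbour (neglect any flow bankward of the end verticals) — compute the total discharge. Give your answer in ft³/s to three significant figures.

108 ft³/s

w_1 = (16.3 − 4.4)/2 = 5.95 ft; q_1 = 0.76 × 0.82 × 5.95 = 3.708 ft³/s
w_2 = (19.2 − 4.4)/2 = 7.4 ft; q_2 = 1.64 × 2.77 × 7.4 = 33.62 ft³/s
w_3 = (22.2 − 16.3)/2 = 2.95 ft; q_3 = 1.75 × 3.36 × 2.95 = 17.35 ft³/s
w_4 = (25.0 − 19.2)/2 = 2.9 ft; q_4 = 1.67 × 3.35 × 2.9 = 16.22 ft³/s
w_5 = (29.6 − 22.2)/2 = 3.7 ft; q_5 = 1.45 × 3.00 × 3.7 = 16.10 ft³/s
w_6 = (38.1 − 25.0)/2 = 6.55 ft; q_6 = 1.19 × 2.46 × 6.55 = 19.17 ft³/s
w_7 = (38.1 − 29.6)/2 = 4.25 ft; q_7 = 0.89 × 0.56 × 4.25 = 2.118 ft³/s
Q = Σ qᵢ = 108.3 ft³/s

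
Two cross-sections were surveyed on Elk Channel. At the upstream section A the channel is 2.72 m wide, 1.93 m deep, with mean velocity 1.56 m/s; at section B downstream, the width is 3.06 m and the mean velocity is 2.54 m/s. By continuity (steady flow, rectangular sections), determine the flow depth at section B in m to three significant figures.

Q = A₁V₁ = (2.72×1.93) × 1.56 = 8.189 m³/s
d₂ = Q/(b₂ V₂) = 8.189/(3.06×2.54) = 1.054 m

1.05 m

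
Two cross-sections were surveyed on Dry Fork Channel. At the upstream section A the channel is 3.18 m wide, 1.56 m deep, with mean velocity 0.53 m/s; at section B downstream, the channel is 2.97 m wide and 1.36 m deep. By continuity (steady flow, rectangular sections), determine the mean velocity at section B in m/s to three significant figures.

Q = A₁V₁ = (3.18×1.56) × 0.53 = 2.629 m³/s
A₂ = 2.97 × 1.36 = 4.039 m²
V₂ = Q/A₂ = 2.629/4.039 = 0.6509 m/s

0.651 m/s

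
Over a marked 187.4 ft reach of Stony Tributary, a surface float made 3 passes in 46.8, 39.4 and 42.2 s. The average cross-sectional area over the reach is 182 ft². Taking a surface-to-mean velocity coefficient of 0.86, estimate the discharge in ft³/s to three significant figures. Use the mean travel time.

685 ft³/s

t̄ = (46.8 + 39.4 + 42.2) / 3 = 42.8 s
v_surface = L / t̄ = 187.4 / 42.8 = 4.379 ft/s
v_mean = 0.86 × 4.379 = 3.766 ft/s
Q = A × v_mean = 182 × 3.766 = 685.3 ft³/s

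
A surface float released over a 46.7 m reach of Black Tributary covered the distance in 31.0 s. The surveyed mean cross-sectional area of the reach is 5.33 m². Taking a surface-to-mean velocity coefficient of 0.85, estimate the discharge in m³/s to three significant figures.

v_surface = L / t̄ = 46.7 / 31 = 1.506 m/s
v_mean = 0.85 × 1.506 = 1.280 m/s
Q = A × v_mean = 5.33 × 1.280 = 6.825 m³/s

6.82 m³/s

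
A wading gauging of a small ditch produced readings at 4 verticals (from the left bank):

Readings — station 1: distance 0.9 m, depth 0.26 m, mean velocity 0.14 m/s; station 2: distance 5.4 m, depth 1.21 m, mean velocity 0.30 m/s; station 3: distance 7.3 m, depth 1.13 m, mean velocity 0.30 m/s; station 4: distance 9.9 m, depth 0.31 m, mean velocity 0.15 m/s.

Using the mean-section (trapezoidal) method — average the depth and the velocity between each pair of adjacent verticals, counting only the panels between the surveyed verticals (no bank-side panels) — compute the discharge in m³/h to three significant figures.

Panel 1-2: Δb = 4.5 m, d̄ = (0.26+1.21)/2 = 0.735, v̄ = (0.14+0.30)/2 = 0.22 → q = 4.5×0.735×0.22 = 0.7277 m³/s
Panel 2-3: Δb = 1.9 m, d̄ = (1.21+1.13)/2 = 1.17, v̄ = (0.30+0.30)/2 = 0.3 → q = 1.9×1.17×0.3 = 0.6669 m³/s
Panel 3-4: Δb = 2.6 m, d̄ = (1.13+0.31)/2 = 0.72, v̄ = (0.30+0.15)/2 = 0.225 → q = 2.6×0.72×0.225 = 0.4212 m³/s
Q = Σ q = 1.816 m³/s
= 1.816 × 3600 = 6537 m³/h

6540 m³/h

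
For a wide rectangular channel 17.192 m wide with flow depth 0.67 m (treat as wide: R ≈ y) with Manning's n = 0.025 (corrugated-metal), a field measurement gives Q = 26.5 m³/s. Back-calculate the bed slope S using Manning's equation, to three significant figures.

0.00564

A = b·y = 17.192 × 0.67 = 11.52 m²
Wide channel: R ≈ y = 0.67 m
S = (Q·n / (1·A·R^(2/3)))² = (26.5×0.025 / (1×11.52×0.7657))² = 0.005642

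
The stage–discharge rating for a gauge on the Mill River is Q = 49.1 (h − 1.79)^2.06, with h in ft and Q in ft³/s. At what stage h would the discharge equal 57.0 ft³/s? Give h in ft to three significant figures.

2.87 ft

h − h₀ = (Q/C)^(1/b) = (57.0/49.1)^(1/2.06) = 1.075 ft
h = 1.79 + 1.075 = 2.865 ft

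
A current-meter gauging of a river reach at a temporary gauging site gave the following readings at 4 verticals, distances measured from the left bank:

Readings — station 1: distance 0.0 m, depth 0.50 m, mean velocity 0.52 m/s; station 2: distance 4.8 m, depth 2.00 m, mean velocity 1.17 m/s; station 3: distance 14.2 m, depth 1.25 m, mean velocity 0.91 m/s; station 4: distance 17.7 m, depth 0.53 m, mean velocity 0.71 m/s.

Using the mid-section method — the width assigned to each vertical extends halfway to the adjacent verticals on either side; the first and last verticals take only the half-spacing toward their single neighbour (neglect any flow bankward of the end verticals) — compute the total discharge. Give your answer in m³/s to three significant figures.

25.2 m³/s

w_1 = (4.8 − 0.0)/2 = 2.4 m; q_1 = 0.52 × 0.50 × 2.4 = 0.6240 m³/s
w_2 = (14.2 − 0.0)/2 = 7.1 m; q_2 = 1.17 × 2.00 × 7.1 = 16.61 m³/s
w_3 = (17.7 − 4.8)/2 = 6.45 m; q_3 = 0.91 × 1.25 × 6.45 = 7.337 m³/s
w_4 = (17.7 − 14.2)/2 = 1.75 m; q_4 = 0.71 × 0.53 × 1.75 = 0.6585 m³/s
Q = Σ qᵢ = 25.23 m³/s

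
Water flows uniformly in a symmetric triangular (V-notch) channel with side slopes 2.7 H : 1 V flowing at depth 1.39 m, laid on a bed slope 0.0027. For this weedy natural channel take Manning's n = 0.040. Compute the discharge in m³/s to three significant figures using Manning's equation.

A = z·y² = 2.7×1.39² = 5.217 m²
P = 2y√(1+z²) = 2×1.39×√(1+2.7²) = 8.004 m
R = A/P = 5.217/8.004 = 0.6517 m
Q = (1/n)·A·R^(2/3)·S^(1/2) = (1/0.040) × 5.217 × 0.6517^(2/3) × 0.0027^(1/2) = 5.094 m³/s

5.09 m³/s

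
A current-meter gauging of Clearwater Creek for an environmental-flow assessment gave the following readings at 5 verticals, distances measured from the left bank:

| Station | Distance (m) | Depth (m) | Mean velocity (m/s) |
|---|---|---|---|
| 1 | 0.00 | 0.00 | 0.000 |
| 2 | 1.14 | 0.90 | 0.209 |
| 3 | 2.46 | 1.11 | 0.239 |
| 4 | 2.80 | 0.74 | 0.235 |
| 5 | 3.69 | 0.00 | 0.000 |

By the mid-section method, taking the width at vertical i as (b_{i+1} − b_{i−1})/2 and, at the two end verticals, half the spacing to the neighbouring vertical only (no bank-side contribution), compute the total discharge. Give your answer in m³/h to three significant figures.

w_2 = (2.46 − 0.00)/2 = 1.23 m; q_2 = 0.209 × 0.90 × 1.23 = 0.2314 m³/s
w_3 = (2.80 − 1.14)/2 = 0.83 m; q_3 = 0.239 × 1.11 × 0.83 = 0.2202 m³/s
w_4 = (3.69 − 2.46)/2 = 0.615 m; q_4 = 0.235 × 0.74 × 0.615 = 0.1069 m³/s
Stations 1, 5 contribute zero (depth or velocity is 0).
Q = Σ qᵢ = 0.5585 m³/s
= 0.5585 × 3600 = 2011 m³/h

2010 m³/h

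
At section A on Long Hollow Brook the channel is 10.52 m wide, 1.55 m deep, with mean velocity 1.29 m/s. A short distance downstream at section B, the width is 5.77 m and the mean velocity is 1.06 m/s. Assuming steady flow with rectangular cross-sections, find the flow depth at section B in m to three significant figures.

Q = A₁V₁ = (10.52×1.55) × 1.29 = 21.03 m³/s
d₂ = Q/(b₂ V₂) = 21.03/(5.77×1.06) = 3.439 m

3.44 m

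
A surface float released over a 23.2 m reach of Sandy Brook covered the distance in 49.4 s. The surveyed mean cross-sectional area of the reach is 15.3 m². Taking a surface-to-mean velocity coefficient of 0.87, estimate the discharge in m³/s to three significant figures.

v_surface = L / t̄ = 23.2 / 49.4 = 0.4696 m/s
v_mean = 0.87 × 0.4696 = 0.4086 m/s
Q = A × v_mean = 15.3 × 0.4086 = 6.251 m³/s

6.25 m³/s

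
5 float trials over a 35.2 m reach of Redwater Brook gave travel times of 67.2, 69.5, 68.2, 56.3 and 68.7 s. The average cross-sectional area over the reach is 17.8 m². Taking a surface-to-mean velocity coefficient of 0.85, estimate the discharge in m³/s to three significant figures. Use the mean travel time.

8.07 m³/s

t̄ = (67.2 + 69.5 + 68.2 + 56.3 + 68.7) / 5 = 65.98 s
v_surface = L / t̄ = 35.2 / 65.98 = 0.5335 m/s
v_mean = 0.85 × 0.5335 = 0.4535 m/s
Q = A × v_mean = 17.8 × 0.4535 = 8.072 m³/s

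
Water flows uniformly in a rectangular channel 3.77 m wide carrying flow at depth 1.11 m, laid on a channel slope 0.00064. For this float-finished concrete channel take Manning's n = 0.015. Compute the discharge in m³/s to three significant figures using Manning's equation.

A = b·y = 3.77 × 1.11 = 4.185 m²
P = b + 2y = 3.77 + 2×1.11 = 5.990 m
R = A/P = 4.185/5.990 = 0.6986 m
Q = (1/n)·A·R^(2/3)·S^(1/2) = (1/0.015) × 4.185 × 0.6986^(2/3) × 0.00064^(1/2) = 5.557 m³/s

5.56 m³/s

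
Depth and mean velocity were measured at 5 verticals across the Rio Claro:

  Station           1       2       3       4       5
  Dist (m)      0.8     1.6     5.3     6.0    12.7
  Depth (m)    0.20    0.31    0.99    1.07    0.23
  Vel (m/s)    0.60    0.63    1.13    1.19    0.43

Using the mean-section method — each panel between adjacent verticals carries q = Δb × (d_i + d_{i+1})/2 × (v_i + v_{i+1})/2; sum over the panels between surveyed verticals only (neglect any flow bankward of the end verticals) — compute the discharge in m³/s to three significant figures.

6.61 m³/s

Panel 1-2: Δb = 0.8 m, d̄ = (0.20+0.31)/2 = 0.255, v̄ = (0.60+0.63)/2 = 0.615 → q = 0.8×0.255×0.615 = 0.1255 m³/s
Panel 2-3: Δb = 3.7 m, d̄ = (0.31+0.99)/2 = 0.65, v̄ = (0.63+1.13)/2 = 0.88 → q = 3.7×0.65×0.88 = 2.116 m³/s
Panel 3-4: Δb = 0.7 m, d̄ = (0.99+1.07)/2 = 1.03, v̄ = (1.13+1.19)/2 = 1.16 → q = 0.7×1.03×1.16 = 0.8364 m³/s
Panel 4-5: Δb = 6.7 m, d̄ = (1.07+0.23)/2 = 0.65, v̄ = (1.19+0.43)/2 = 0.81 → q = 6.7×0.65×0.81 = 3.528 m³/s
Q = Σ q = 6.606 m³/s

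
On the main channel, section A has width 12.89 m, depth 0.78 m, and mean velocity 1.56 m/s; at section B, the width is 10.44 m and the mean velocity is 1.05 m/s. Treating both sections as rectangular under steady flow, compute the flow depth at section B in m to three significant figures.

1.43 m

Q = A₁V₁ = (12.89×0.78) × 1.56 = 15.68 m³/s
d₂ = Q/(b₂ V₂) = 15.68/(10.44×1.05) = 1.431 m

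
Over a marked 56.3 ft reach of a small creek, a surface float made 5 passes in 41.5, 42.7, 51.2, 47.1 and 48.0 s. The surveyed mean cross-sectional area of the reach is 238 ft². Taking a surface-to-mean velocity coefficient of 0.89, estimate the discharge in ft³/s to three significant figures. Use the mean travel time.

t̄ = (41.5 + 42.7 + 51.2 + 47.1 + 48.0) / 5 = 46.1 s
v_surface = L / t̄ = 56.3 / 46.1 = 1.221 ft/s
v_mean = 0.89 × 1.221 = 1.087 ft/s
Q = A × v_mean = 238 × 1.087 = 258.7 ft³/s

259 ft³/s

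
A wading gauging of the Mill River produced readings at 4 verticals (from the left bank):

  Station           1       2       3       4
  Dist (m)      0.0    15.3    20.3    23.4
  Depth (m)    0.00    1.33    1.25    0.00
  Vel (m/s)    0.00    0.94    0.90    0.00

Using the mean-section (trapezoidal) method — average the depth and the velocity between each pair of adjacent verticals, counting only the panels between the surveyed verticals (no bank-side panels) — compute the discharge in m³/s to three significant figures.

Panel 1-2: Δb = 15.3 m, d̄ = (0.00+1.33)/2 = 0.665, v̄ = (0.00+0.94)/2 = 0.47 → q = 15.3×0.665×0.47 = 4.782 m³/s
Panel 2-3: Δb = 5 m, d̄ = (1.33+1.25)/2 = 1.29, v̄ = (0.94+0.90)/2 = 0.92 → q = 5×1.29×0.92 = 5.934 m³/s
Panel 3-4: Δb = 3.1 m, d̄ = (1.25+0.00)/2 = 0.625, v̄ = (0.90+0.00)/2 = 0.45 → q = 3.1×0.625×0.45 = 0.8719 m³/s
Q = Σ q = 11.59 m³/s

11.6 m³/s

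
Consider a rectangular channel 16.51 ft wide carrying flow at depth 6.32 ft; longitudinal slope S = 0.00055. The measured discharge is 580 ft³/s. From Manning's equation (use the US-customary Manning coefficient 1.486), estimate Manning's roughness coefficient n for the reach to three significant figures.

A = b·y = 16.51 × 6.32 = 104.3 ft²
P = b + 2y = 16.51 + 2×6.32 = 29.15 ft
R = A/P = 104.3/29.15 = 3.580 ft
n = (1.486/Q)·A·R^(2/3)·S^(1/2) = (1.486/580) × 104.3 × 2.340 × 0.02345 = 0.01467

0.0147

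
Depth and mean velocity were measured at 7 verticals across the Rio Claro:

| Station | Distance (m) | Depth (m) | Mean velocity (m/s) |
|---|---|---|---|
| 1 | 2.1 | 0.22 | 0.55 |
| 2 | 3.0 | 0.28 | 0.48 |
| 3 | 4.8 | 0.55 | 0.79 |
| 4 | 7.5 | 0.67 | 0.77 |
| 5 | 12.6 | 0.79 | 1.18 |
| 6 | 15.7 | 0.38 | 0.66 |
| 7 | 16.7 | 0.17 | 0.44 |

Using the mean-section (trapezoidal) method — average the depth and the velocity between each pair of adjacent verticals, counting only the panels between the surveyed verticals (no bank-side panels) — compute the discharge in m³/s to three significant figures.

Panel 1-2: Δb = 0.9 m, d̄ = (0.22+0.28)/2 = 0.25, v̄ = (0.55+0.48)/2 = 0.515 → q = 0.9×0.25×0.515 = 0.1159 m³/s
Panel 2-3: Δb = 1.8 m, d̄ = (0.28+0.55)/2 = 0.415, v̄ = (0.48+0.79)/2 = 0.635 → q = 1.8×0.415×0.635 = 0.4743 m³/s
Panel 3-4: Δb = 2.7 m, d̄ = (0.55+0.67)/2 = 0.61, v̄ = (0.79+0.77)/2 = 0.78 → q = 2.7×0.61×0.78 = 1.285 m³/s
Panel 4-5: Δb = 5.1 m, d̄ = (0.67+0.79)/2 = 0.73, v̄ = (0.77+1.18)/2 = 0.975 → q = 5.1×0.73×0.975 = 3.630 m³/s
Panel 5-6: Δb = 3.1 m, d̄ = (0.79+0.38)/2 = 0.585, v̄ = (1.18+0.66)/2 = 0.92 → q = 3.1×0.585×0.92 = 1.668 m³/s
Panel 6-7: Δb = 1 m, d̄ = (0.38+0.17)/2 = 0.275, v̄ = (0.66+0.44)/2 = 0.55 → q = 1×0.275×0.55 = 0.1513 m³/s
Q = Σ q = 7.324 m³/s

7.32 m³/s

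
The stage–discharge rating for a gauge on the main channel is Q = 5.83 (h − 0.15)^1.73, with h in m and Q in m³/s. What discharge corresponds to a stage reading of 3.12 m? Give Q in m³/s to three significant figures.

Q = 5.83 × (3.12 − 0.15)^1.73 = 5.83 × 2.97^1.73 = 38.33 m³/s

38.3 m³/s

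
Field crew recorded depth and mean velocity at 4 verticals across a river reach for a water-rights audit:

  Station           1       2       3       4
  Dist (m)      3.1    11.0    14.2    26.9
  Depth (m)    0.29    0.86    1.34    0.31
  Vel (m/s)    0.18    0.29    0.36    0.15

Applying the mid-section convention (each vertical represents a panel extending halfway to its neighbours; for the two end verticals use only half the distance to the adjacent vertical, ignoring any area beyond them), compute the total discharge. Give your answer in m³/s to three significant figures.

5.72 m³/s

w_1 = (11.0 − 3.1)/2 = 3.95 m; q_1 = 0.18 × 0.29 × 3.95 = 0.2062 m³/s
w_2 = (14.2 − 3.1)/2 = 5.55 m; q_2 = 0.29 × 0.86 × 5.55 = 1.384 m³/s
w_3 = (26.9 − 11.0)/2 = 7.95 m; q_3 = 0.36 × 1.34 × 7.95 = 3.835 m³/s
w_4 = (26.9 − 14.2)/2 = 6.35 m; q_4 = 0.15 × 0.31 × 6.35 = 0.2953 m³/s
Q = Σ qᵢ = 5.721 m³/s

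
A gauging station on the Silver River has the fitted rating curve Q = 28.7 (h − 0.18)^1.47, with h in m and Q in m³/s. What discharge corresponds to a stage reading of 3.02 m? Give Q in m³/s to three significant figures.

133 m³/s

Q = 28.7 × (3.02 − 0.18)^1.47 = 28.7 × 2.84^1.47 = 133.1 m³/s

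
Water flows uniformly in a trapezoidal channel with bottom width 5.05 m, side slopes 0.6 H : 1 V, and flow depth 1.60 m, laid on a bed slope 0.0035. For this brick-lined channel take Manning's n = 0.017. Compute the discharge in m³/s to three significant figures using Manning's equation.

35.6 m³/s

A = (b + z·y)·y = (5.05 + 0.6×1.60)×1.60 = 9.616 m²
P = b + 2y√(1+z²) = 5.05 + 2×1.60×√(1+0.6²) = 8.782 m
R = A/P = 9.616/8.782 = 1.095 m
Q = (1/n)·A·R^(2/3)·S^(1/2) = (1/0.017) × 9.616 × 1.095^(2/3) × 0.0035^(1/2) = 35.55 m³/s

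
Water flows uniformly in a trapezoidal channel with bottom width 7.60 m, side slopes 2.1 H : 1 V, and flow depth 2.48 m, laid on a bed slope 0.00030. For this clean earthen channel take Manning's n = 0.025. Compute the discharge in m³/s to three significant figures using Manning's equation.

A = (b + z·y)·y = (7.60 + 2.1×2.48)×2.48 = 31.76 m²
P = b + 2y√(1+z²) = 7.60 + 2×2.48×√(1+2.1²) = 19.14 m
R = A/P = 31.76/19.14 = 1.660 m
Q = (1/n)·A·R^(2/3)·S^(1/2) = (1/0.025) × 31.76 × 1.660^(2/3) × 0.00030^(1/2) = 30.85 m³/s

30.9 m³/s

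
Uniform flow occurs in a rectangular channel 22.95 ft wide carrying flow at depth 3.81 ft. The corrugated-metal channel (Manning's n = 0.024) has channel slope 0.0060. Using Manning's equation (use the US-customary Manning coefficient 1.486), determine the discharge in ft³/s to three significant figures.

A = b·y = 22.95 × 3.81 = 87.44 ft²
P = b + 2y = 22.95 + 2×3.81 = 30.57 ft
R = A/P = 87.44/30.57 = 2.860 ft
Q = (1.486/n)·A·R^(2/3)·S^(1/2) = (1.486/0.024) × 87.44 × 2.860^(2/3) × 0.0060^(1/2) = 845.0 ft³/s

845 ft³/s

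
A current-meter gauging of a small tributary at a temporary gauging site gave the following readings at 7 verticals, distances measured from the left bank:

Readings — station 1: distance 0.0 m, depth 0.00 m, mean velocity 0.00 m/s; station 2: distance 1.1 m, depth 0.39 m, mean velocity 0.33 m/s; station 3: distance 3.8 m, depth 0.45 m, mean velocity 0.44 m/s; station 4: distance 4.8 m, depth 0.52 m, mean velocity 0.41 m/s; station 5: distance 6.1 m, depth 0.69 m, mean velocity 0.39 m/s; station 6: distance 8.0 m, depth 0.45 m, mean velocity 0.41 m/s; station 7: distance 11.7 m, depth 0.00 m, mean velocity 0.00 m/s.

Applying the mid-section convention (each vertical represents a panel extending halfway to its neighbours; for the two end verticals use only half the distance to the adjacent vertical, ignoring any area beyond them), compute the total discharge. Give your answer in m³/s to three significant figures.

w_2 = (3.8 − 0.0)/2 = 1.9 m; q_2 = 0.33 × 0.39 × 1.9 = 0.2445 m³/s
w_3 = (4.8 − 1.1)/2 = 1.85 m; q_3 = 0.44 × 0.45 × 1.85 = 0.3663 m³/s
w_4 = (6.1 − 3.8)/2 = 1.15 m; q_4 = 0.41 × 0.52 × 1.15 = 0.2452 m³/s
w_5 = (8.0 − 4.8)/2 = 1.6 m; q_5 = 0.39 × 0.69 × 1.6 = 0.4306 m³/s
w_6 = (11.7 − 6.1)/2 = 2.8 m; q_6 = 0.41 × 0.45 × 2.8 = 0.5166 m³/s
Stations 1, 7 contribute zero (depth or velocity is 0).
Q = Σ qᵢ = 1.803 m³/s

1.80 m³/s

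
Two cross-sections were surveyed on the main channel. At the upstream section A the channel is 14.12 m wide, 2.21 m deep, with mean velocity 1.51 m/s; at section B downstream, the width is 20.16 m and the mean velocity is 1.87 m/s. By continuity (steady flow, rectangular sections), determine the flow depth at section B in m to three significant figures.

1.25 m

Q = A₁V₁ = (14.12×2.21) × 1.51 = 47.12 m³/s
d₂ = Q/(b₂ V₂) = 47.12/(20.16×1.87) = 1.250 m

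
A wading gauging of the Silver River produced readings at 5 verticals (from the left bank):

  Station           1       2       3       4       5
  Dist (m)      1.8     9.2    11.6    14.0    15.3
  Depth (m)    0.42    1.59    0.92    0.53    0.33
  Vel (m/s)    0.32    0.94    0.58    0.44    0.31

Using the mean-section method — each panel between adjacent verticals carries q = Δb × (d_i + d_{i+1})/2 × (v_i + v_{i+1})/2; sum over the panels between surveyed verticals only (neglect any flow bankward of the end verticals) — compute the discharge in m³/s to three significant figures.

Panel 1-2: Δb = 7.4 m, d̄ = (0.42+1.59)/2 = 1.005, v̄ = (0.32+0.94)/2 = 0.63 → q = 7.4×1.005×0.63 = 4.685 m³/s
Panel 2-3: Δb = 2.4 m, d̄ = (1.59+0.92)/2 = 1.255, v̄ = (0.94+0.58)/2 = 0.76 → q = 2.4×1.255×0.76 = 2.289 m³/s
Panel 3-4: Δb = 2.4 m, d̄ = (0.92+0.53)/2 = 0.725, v̄ = (0.58+0.44)/2 = 0.51 → q = 2.4×0.725×0.51 = 0.8874 m³/s
Panel 4-5: Δb = 1.3 m, d̄ = (0.53+0.33)/2 = 0.43, v̄ = (0.44+0.31)/2 = 0.375 → q = 1.3×0.43×0.375 = 0.2096 m³/s
Q = Σ q = 8.071 m³/s

8.07 m³/s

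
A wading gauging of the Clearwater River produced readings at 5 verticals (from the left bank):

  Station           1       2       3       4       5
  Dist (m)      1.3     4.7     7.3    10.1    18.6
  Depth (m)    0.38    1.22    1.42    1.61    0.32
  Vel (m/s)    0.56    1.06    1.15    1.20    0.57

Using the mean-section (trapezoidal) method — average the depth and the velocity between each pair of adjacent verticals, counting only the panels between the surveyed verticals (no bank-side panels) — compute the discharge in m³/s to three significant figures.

18.2 m³/s

Panel 1-2: Δb = 3.4 m, d̄ = (0.38+1.22)/2 = 0.8, v̄ = (0.56+1.06)/2 = 0.81 → q = 3.4×0.8×0.81 = 2.203 m³/s
Panel 2-3: Δb = 2.6 m, d̄ = (1.22+1.42)/2 = 1.32, v̄ = (1.06+1.15)/2 = 1.105 → q = 2.6×1.32×1.105 = 3.792 m³/s
Panel 3-4: Δb = 2.8 m, d̄ = (1.42+1.61)/2 = 1.515, v̄ = (1.15+1.20)/2 = 1.175 → q = 2.8×1.515×1.175 = 4.984 m³/s
Panel 4-5: Δb = 8.5 m, d̄ = (1.61+0.32)/2 = 0.965, v̄ = (1.20+0.57)/2 = 0.885 → q = 8.5×0.965×0.885 = 7.259 m³/s
Q = Σ q = 18.24 m³/s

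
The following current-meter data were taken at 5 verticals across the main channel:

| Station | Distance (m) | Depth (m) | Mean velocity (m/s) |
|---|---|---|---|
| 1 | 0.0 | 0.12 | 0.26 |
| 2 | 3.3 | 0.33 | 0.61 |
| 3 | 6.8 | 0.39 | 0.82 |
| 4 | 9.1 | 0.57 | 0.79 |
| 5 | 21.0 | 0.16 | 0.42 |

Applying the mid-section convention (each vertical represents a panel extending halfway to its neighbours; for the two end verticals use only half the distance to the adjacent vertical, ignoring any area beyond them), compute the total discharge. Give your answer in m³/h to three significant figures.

18900 m³/h

w_1 = (3.3 − 0.0)/2 = 1.65 m; q_1 = 0.26 × 0.12 × 1.65 = 0.05148 m³/s
w_2 = (6.8 − 0.0)/2 = 3.4 m; q_2 = 0.61 × 0.33 × 3.4 = 0.6844 m³/s
w_3 = (9.1 − 3.3)/2 = 2.9 m; q_3 = 0.82 × 0.39 × 2.9 = 0.9274 m³/s
w_4 = (21.0 − 6.8)/2 = 7.1 m; q_4 = 0.79 × 0.57 × 7.1 = 3.197 m³/s
w_5 = (21.0 − 9.1)/2 = 5.95 m; q_5 = 0.42 × 0.16 × 5.95 = 0.3998 m³/s
Q = Σ qᵢ = 5.260 m³/s
= 5.260 × 3600 = 18940 m³/h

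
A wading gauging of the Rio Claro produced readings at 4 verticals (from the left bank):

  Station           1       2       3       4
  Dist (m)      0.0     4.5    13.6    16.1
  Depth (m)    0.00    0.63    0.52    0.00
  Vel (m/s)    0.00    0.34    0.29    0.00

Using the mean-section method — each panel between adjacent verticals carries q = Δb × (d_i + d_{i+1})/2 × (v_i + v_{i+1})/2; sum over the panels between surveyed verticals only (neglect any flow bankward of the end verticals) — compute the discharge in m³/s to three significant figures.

Panel 1-2: Δb = 4.5 m, d̄ = (0.00+0.63)/2 = 0.315, v̄ = (0.00+0.34)/2 = 0.17 → q = 4.5×0.315×0.17 = 0.2410 m³/s
Panel 2-3: Δb = 9.1 m, d̄ = (0.63+0.52)/2 = 0.575, v̄ = (0.34+0.29)/2 = 0.315 → q = 9.1×0.575×0.315 = 1.648 m³/s
Panel 3-4: Δb = 2.5 m, d̄ = (0.52+0.00)/2 = 0.26, v̄ = (0.29+0.00)/2 = 0.145 → q = 2.5×0.26×0.145 = 0.09425 m³/s
Q = Σ q = 1.983 m³/s

1.98 m³/s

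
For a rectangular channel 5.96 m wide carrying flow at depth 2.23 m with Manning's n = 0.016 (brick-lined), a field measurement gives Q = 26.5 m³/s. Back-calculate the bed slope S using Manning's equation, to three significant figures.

A = b·y = 5.96 × 2.23 = 13.29 m²
P = b + 2y = 5.96 + 2×2.23 = 10.42 m
R = A/P = 13.29/10.42 = 1.276 m
S = (Q·n / (1·A·R^(2/3)))² = (26.5×0.016 / (1×13.29×1.176))² = 0.0007357

0.000736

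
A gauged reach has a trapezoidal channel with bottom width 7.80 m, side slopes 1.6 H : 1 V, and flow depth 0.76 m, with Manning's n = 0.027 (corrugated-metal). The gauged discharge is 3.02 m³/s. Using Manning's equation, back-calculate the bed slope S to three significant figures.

0.000256

A = (b + z·y)·y = (7.80 + 1.6×0.76)×0.76 = 6.852 m²
P = b + 2y√(1+z²) = 7.80 + 2×0.76×√(1+1.6²) = 10.67 m
R = A/P = 6.852/10.67 = 0.6423 m
S = (Q·n / (1·A·R^(2/3)))² = (3.02×0.027 / (1×6.852×0.7444))² = 0.0002555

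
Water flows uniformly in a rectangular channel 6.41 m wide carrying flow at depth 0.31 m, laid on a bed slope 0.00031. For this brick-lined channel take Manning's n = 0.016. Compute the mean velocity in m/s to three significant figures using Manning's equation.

A = b·y = 6.41 × 0.31 = 1.987 m²
P = b + 2y = 6.41 + 2×0.31 = 7.030 m
R = A/P = 1.987/7.030 = 0.2827 m
Q = (1/n)·A·R^(2/3)·S^(1/2) = (1/0.016) × 1.987 × 0.2827^(2/3) × 0.00031^(1/2) = 0.9418 m³/s
V = Q/A = 0.9418/1.987 = 0.4740 m/s

0.474 m/s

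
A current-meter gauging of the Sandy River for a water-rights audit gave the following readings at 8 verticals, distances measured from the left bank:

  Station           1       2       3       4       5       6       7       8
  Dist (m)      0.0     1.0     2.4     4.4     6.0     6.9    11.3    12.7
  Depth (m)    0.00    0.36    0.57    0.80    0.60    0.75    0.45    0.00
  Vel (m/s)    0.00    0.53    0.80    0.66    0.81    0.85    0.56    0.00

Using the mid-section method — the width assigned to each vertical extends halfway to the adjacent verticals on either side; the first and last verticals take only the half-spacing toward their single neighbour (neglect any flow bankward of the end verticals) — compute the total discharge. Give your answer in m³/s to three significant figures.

4.98 m³/s

w_2 = (2.4 − 0.0)/2 = 1.2 m; q_2 = 0.53 × 0.36 × 1.2 = 0.2290 m³/s
w_3 = (4.4 − 1.0)/2 = 1.7 m; q_3 = 0.80 × 0.57 × 1.7 = 0.7752 m³/s
w_4 = (6.0 − 2.4)/2 = 1.8 m; q_4 = 0.66 × 0.80 × 1.8 = 0.9504 m³/s
w_5 = (6.9 − 4.4)/2 = 1.25 m; q_5 = 0.81 × 0.60 × 1.25 = 0.6075 m³/s
w_6 = (11.3 − 6.0)/2 = 2.65 m; q_6 = 0.85 × 0.75 × 2.65 = 1.689 m³/s
w_7 = (12.7 − 6.9)/2 = 2.9 m; q_7 = 0.56 × 0.45 × 2.9 = 0.7308 m³/s
Stations 1, 8 contribute zero (depth or velocity is 0).
Q = Σ qᵢ = 4.982 m³/s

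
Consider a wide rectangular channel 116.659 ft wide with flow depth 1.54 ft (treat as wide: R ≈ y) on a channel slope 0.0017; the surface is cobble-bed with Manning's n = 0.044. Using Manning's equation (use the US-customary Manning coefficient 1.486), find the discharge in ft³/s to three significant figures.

334 ft³/s

A = b·y = 116.659 × 1.54 = 179.7 ft²
Wide channel: R ≈ y = 1.54 ft
Q = (1.486/n)·A·R^(2/3)·S^(1/2) = (1.486/0.044) × 179.7 × 1.540^(2/3) × 0.0017^(1/2) = 333.6 ft³/s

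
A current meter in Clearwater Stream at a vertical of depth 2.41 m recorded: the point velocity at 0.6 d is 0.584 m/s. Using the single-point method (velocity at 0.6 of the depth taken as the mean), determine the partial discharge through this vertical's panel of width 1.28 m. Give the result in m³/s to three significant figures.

v̄ = v₀.₆ = 0.584 m/s
q = v̄ × d × w = 0.5840 × 2.41 × 1.28 = 1.802 m³/s

1.80 m³/s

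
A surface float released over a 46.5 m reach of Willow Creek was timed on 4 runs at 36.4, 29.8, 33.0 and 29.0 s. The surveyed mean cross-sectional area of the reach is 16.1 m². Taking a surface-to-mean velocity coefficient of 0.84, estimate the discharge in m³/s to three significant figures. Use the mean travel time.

19.6 m³/s

t̄ = (36.4 + 29.8 + 33.0 + 29.0) / 4 = 32.05 s
v_surface = L / t̄ = 46.5 / 32.05 = 1.451 m/s
v_mean = 0.84 × 1.451 = 1.219 m/s
Q = A × v_mean = 16.1 × 1.219 = 19.62 m³/s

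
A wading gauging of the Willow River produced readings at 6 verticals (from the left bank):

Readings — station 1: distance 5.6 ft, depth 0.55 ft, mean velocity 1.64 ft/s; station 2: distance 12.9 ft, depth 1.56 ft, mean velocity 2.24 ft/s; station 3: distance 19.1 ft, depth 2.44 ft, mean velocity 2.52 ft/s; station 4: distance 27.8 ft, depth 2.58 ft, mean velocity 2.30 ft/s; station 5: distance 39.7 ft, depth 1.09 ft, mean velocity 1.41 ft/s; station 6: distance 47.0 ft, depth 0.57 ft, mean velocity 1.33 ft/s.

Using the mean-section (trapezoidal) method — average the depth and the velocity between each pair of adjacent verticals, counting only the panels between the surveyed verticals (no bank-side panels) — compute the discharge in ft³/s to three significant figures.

Panel 1-2: Δb = 7.3 ft, d̄ = (0.55+1.56)/2 = 1.055, v̄ = (1.64+2.24)/2 = 1.94 → q = 7.3×1.055×1.94 = 14.94 ft³/s
Panel 2-3: Δb = 6.2 ft, d̄ = (1.56+2.44)/2 = 2, v̄ = (2.24+2.52)/2 = 2.38 → q = 6.2×2×2.38 = 29.51 ft³/s
Panel 3-4: Δb = 8.7 ft, d̄ = (2.44+2.58)/2 = 2.51, v̄ = (2.52+2.30)/2 = 2.41 → q = 8.7×2.51×2.41 = 52.63 ft³/s
Panel 4-5: Δb = 11.9 ft, d̄ = (2.58+1.09)/2 = 1.835, v̄ = (2.30+1.41)/2 = 1.855 → q = 11.9×1.835×1.855 = 40.51 ft³/s
Panel 5-6: Δb = 7.3 ft, d̄ = (1.09+0.57)/2 = 0.83, v̄ = (1.41+1.33)/2 = 1.37 → q = 7.3×0.83×1.37 = 8.301 ft³/s
Q = Σ q = 145.9 ft³/s

146 ft³/s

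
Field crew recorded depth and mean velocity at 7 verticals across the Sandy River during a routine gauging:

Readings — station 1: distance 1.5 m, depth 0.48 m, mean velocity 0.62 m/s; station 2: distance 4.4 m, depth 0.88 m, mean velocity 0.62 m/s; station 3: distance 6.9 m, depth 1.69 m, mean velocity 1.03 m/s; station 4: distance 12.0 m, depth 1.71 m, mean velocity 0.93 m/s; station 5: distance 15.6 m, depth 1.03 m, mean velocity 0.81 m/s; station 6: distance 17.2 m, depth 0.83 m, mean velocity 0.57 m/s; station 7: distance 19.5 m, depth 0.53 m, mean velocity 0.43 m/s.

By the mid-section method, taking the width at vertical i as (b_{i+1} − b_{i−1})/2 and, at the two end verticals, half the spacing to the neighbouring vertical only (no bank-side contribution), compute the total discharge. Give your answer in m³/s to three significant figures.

18.8 m³/s

w_1 = (4.4 − 1.5)/2 = 1.45 m; q_1 = 0.62 × 0.48 × 1.45 = 0.4315 m³/s
w_2 = (6.9 − 1.5)/2 = 2.7 m; q_2 = 0.62 × 0.88 × 2.7 = 1.473 m³/s
w_3 = (12.0 − 4.4)/2 = 3.8 m; q_3 = 1.03 × 1.69 × 3.8 = 6.615 m³/s
w_4 = (15.6 − 6.9)/2 = 4.35 m; q_4 = 0.93 × 1.71 × 4.35 = 6.918 m³/s
w_5 = (17.2 − 12.0)/2 = 2.6 m; q_5 = 0.81 × 1.03 × 2.6 = 2.169 m³/s
w_6 = (19.5 − 15.6)/2 = 1.95 m; q_6 = 0.57 × 0.83 × 1.95 = 0.9225 m³/s
w_7 = (19.5 − 17.2)/2 = 1.15 m; q_7 = 0.43 × 0.53 × 1.15 = 0.2621 m³/s
Q = Σ qᵢ = 18.79 m³/s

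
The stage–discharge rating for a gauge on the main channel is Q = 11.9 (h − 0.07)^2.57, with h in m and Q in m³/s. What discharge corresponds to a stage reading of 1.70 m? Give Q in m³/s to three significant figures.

41.8 m³/s

Q = 11.9 × (1.70 − 0.07)^2.57 = 11.9 × 1.63^2.57 = 41.77 m³/s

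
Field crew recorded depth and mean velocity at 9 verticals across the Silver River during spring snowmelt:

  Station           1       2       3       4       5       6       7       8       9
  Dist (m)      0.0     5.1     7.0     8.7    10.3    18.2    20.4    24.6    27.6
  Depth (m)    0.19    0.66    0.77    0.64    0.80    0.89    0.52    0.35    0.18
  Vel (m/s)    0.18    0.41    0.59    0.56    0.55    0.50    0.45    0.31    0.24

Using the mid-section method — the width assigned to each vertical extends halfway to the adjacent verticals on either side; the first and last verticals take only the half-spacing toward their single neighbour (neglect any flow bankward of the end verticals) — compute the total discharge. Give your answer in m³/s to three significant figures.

w_1 = (5.1 − 0.0)/2 = 2.55 m; q_1 = 0.18 × 0.19 × 2.55 = 0.08721 m³/s
w_2 = (7.0 − 0.0)/2 = 3.5 m; q_2 = 0.41 × 0.66 × 3.5 = 0.9471 m³/s
w_3 = (8.7 − 5.1)/2 = 1.8 m; q_3 = 0.59 × 0.77 × 1.8 = 0.8177 m³/s
w_4 = (10.3 − 7.0)/2 = 1.65 m; q_4 = 0.56 × 0.64 × 1.65 = 0.5914 m³/s
w_5 = (18.2 − 8.7)/2 = 4.75 m; q_5 = 0.55 × 0.80 × 4.75 = 2.090 m³/s
w_6 = (20.4 − 10.3)/2 = 5.05 m; q_6 = 0.50 × 0.89 × 5.05 = 2.247 m³/s
w_7 = (24.6 − 18.2)/2 = 3.2 m; q_7 = 0.45 × 0.52 × 3.2 = 0.7488 m³/s
w_8 = (27.6 − 20.4)/2 = 3.6 m; q_8 = 0.31 × 0.35 × 3.6 = 0.3906 m³/s
w_9 = (27.6 − 24.6)/2 = 1.5 m; q_9 = 0.24 × 0.18 × 1.5 = 0.06480 m³/s
Q = Σ qᵢ = 7.985 m³/s

7.98 m³/s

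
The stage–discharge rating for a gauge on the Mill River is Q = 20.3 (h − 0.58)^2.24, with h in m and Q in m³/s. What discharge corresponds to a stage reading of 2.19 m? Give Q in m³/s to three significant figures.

59.0 m³/s

Q = 20.3 × (2.19 − 0.58)^2.24 = 20.3 × 1.61^2.24 = 58.99 m³/s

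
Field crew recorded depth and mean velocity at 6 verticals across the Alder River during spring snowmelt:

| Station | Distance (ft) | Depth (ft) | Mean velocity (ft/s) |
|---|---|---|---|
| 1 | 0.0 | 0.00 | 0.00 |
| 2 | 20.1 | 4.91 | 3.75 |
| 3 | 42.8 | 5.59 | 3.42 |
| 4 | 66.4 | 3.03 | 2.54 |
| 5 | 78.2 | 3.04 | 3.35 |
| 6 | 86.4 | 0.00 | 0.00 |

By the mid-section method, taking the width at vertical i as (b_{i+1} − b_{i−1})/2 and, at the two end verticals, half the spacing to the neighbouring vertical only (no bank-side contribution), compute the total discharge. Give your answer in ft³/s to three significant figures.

w_2 = (42.8 − 0.0)/2 = 21.4 ft; q_2 = 3.75 × 4.91 × 21.4 = 394.0 ft³/s
w_3 = (66.4 − 20.1)/2 = 23.15 ft; q_3 = 3.42 × 5.59 × 23.15 = 442.6 ft³/s
w_4 = (78.2 − 42.8)/2 = 17.7 ft; q_4 = 2.54 × 3.03 × 17.7 = 136.2 ft³/s
w_5 = (86.4 − 66.4)/2 = 10 ft; q_5 = 3.35 × 3.04 × 10 = 101.8 ft³/s
Stations 1, 6 contribute zero (depth or velocity is 0).
Q = Σ qᵢ = 1075 ft³/s

1070 ft³/s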